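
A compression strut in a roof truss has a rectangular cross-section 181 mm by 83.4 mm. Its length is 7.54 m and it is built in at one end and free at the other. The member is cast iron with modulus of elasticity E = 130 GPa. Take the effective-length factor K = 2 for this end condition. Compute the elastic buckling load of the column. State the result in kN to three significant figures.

Buckling occurs about the weak axis: I_min = h·b³/12 with b = 83.4 mm (the shorter side).
I_min = 181×83.4³/12 = 8.750×10^6 mm⁴
I = 8.750×10^6 mm⁴ = 8.750×10^-6 m⁴
Effective length L_e = K·L = 2 × 7.54 = 15.08 m
P_cr = π²EI / L_e² = π² × 130×10⁹ × 8.750×10^-6 / 15.08² = 4.937×10^4 N

P_cr ≈ 49.4 kN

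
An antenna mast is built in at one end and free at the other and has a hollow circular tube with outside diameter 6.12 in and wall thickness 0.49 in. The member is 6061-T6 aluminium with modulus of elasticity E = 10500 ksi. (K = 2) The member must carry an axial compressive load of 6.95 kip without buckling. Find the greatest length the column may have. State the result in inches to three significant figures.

L_max ≈ 359 in

Inner diameter d_i = 6.12 − 2×0.49 = 5.140 in
I = π(d_o⁴ − d_i⁴)/64 = π(6.12⁴ − 5.140⁴)/64 = 34.60 in⁴
At the buckling limit P_cr = P = 6.950×10^3 lb
From P_cr = π²EI/(K·L)²:  L = (1/K)·√(π²EI/P_cr) = (1/2)·√(π²×1.05×10^7×34.60/6.950×10^3)
L = 359 in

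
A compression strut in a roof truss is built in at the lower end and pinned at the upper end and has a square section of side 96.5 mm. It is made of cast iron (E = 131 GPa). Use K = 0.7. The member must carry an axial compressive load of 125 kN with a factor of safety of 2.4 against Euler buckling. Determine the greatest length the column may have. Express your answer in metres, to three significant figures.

I = a⁴/12 = 96.5⁴/12 = 7.227×10^6 mm⁴
I = 7.227×10^-6 m⁴
Required critical load P_cr = n·P = 2.4 × 125 = 300.0 kN = 3.000×10^5 N
From P_cr = π²EI/(K·L)²:  L = (1/K)·√(π²EI/P_cr) = (1/0.7)·√(π²×1.31×10^11×7.227×10^-6/3.000×10^5)
L = 7.97 m

L_max ≈ 7.97 m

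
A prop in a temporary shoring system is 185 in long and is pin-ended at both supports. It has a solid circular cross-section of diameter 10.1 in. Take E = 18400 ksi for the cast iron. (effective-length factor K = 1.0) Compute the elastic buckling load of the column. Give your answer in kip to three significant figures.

P_cr ≈ 2710 kip

I = πd⁴/64 = π×10.1⁴/64 = 510.8 in⁴
Effective length L_e = K·L = 1 × 185 = 185.0 in
P_cr = π²EI / L_e² = π² × 18400×10³ × 510.8 / 185.0² = 2.710×10^6 lb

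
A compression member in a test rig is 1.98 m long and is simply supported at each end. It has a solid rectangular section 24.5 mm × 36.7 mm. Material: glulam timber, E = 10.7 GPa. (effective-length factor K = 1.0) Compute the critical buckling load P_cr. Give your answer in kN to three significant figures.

Buckling occurs about the weak axis: I_min = h·b³/12 with b = 24.5 mm (the shorter side).
I_min = 36.7×24.5³/12 = 4.498×10^4 mm⁴
I = 4.498×10^4 mm⁴ = 4.498×10^-8 m⁴
Effective length L_e = K·L = 1 × 1.98 = 1.980 m
P_cr = π²EI / L_e² = π² × 10.7×10⁹ × 4.498×10^-8 / 1.980² = 1.212×10^3 N

P_cr ≈ 1.21 kN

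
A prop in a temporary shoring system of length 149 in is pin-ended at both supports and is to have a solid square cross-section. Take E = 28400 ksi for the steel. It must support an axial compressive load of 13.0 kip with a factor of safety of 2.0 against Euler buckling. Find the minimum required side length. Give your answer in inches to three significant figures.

Required P_cr = n·P = 2.0 × 13.0 = 26.00 kip
L_e = K·L = 1 × 149 = 149.0 in
Required I = P_cr·L_e²/(π²E) = 2.600×10^4 × 149.0² / (π² × 2.84×10^7) = 2.059 in⁴
Solid square: I = a⁴/12  ⇒  a = (12I)^(1/4) = (12×2.059)^(1/4) = 2.23 in

a ≈ 2.23 in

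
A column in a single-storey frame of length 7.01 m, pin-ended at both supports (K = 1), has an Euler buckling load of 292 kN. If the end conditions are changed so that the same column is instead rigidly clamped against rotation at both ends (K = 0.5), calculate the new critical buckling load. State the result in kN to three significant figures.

P_cr ≈ 1170 kN

P_cr ∝ 1/K², so P_cr,new = P_cr,old × (K_old/K_new)² = 292 × (1/0.5)²
= 292 × 4.000 = 1170 kN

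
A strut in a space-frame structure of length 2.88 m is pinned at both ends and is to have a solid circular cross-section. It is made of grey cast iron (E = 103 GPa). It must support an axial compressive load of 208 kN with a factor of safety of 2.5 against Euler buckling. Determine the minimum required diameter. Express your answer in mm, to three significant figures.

d ≈ 96.4 mm

Required P_cr = n·P = 2.5 × 208 = 520.0 kN
L_e = K·L = 1 × 2.88 = 2.880 m
Required I = P_cr·L_e²/(π²E) = 5.200×10^5 × 2.880² / (π² × 1.03×10^11) = 4.243×10^-6 m⁴
I_req = 4.243×10^6 mm⁴
Solid circle: I = πd⁴/64  ⇒  d = (64I/π)^(1/4) = (64×4.243×10^6/π)^(1/4) = 96.4 mm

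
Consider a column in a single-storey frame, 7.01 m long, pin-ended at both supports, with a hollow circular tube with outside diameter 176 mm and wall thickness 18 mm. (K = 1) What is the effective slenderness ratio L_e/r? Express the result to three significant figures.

Inner diameter d_i = 176 − 2×18 = 140.0 mm
I = π(d_o⁴ − d_i⁴)/64 = π(176⁴ − 140.0⁴)/64 = 2.824×10^7 mm⁴
A = 8.935×10^3 mm²;  r_min = √(I/A) = √(2.824×10^7/8.935×10^3) = 56.22 mm
L_e = K·L = 1 × 7.01 m = 7.010 m = 7010.0 mm
λ = L_e / r_min = 7010.0 / 56.22 = 125

λ ≈ 125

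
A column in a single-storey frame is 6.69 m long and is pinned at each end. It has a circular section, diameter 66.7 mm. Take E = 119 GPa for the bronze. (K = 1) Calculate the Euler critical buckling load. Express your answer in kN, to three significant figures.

I = πd⁴/64 = π×66.7⁴/64 = 9.716×10^5 mm⁴
I = 9.716×10^5 mm⁴ = 9.716×10^-7 m⁴
Effective length L_e = K·L = 1 × 6.69 = 6.690 m
P_cr = π²EI / L_e² = π² × 119×10⁹ × 9.716×10^-7 / 6.690² = 2.550×10^4 N

P_cr ≈ 25.5 kN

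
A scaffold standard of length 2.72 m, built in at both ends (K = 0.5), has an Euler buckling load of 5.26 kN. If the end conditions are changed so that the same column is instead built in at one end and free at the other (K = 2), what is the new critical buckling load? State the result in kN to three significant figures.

P_cr ≈ 0.329 kN

P_cr ∝ 1/K², so P_cr,new = P_cr,old × (K_old/K_new)² = 5.26 × (0.5/2)²
= 5.26 × 0.06250 = 0.329 kN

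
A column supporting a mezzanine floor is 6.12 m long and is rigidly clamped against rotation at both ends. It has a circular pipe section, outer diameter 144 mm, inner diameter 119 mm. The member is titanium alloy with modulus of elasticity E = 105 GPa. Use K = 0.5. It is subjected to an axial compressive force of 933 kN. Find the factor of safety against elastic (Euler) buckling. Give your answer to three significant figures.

d_o = 144 mm, d_i = 119 mm
I = π(d_o⁴ − d_i⁴)/64 = π(144⁴ − 119.0⁴)/64 = 1.126×10^7 mm⁴
I = 1.126×10^7 mm⁴ = 1.126×10^-5 m⁴
Effective length L_e = K·L = 0.5 × 6.12 = 3.060 m
P_cr = π²EI / L_e² = π² × 105×10⁹ × 1.126×10^-5 / 3.060² = 1.247×10^6 N
Factor of safety n = P_cr / P = 1246.5 / 933 = 1.34

n ≈ 1.34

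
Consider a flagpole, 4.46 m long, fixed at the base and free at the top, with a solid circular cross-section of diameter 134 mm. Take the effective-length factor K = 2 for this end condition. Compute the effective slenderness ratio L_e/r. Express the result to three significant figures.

λ ≈ 266

For a solid circle r = d/4 = 134/4 = 33.50 mm
L_e = K·L = 2 × 4.46 m = 8.920 m = 8920.0 mm
λ = L_e / r_min = 8920.0 / 33.50 = 266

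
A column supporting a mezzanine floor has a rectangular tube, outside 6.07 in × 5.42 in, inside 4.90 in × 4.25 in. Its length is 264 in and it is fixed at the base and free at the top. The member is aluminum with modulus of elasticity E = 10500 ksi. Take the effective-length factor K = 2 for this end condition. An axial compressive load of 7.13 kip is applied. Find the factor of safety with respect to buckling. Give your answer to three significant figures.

n ≈ 2.56

Weak-axis I_min = (h_o·b_o³ − h_i·b_i³)/12 with b_o = 5.42, b_i = 4.250 in (shorter outer/inner sides).
I_min = (6.07×5.42³ − 4.900×4.250³)/12 = 49.19 in⁴
Effective length L_e = K·L = 2 × 264 = 528.0 in
P_cr = π²EI / L_e² = π² × 10500×10³ × 49.19 / 528.0² = 1.829×10^4 lb
Factor of safety n = P_cr / P = 18.286 / 7.13 = 2.56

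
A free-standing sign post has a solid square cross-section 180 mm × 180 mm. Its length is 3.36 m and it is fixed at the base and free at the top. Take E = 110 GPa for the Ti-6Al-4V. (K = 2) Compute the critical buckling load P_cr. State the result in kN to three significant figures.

P_cr ≈ 2100 kN

I = a⁴/12 = 180⁴/12 = 8.748×10^7 mm⁴
I = 8.748×10^7 mm⁴ = 8.748×10^-5 m⁴
Effective length L_e = K·L = 2 × 3.36 = 6.720 m
P_cr = π²EI / L_e² = π² × 110×10⁹ × 8.748×10^-5 / 6.720² = 2.103×10^6 N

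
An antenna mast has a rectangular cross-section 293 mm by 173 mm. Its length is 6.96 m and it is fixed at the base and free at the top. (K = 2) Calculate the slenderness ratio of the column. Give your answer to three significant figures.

For a rectangle r_min = b/√12 = 173/√12 = 49.94 mm
L_e = K·L = 2 × 6.96 m = 13.92 m = 13920 mm
λ = L_e / r_min = 13920 / 49.94 = 279

λ ≈ 279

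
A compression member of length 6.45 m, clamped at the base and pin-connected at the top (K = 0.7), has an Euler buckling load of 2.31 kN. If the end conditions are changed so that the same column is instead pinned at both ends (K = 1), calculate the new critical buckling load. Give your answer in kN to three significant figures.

P_cr ≈ 1.13 kN

P_cr ∝ 1/K², so P_cr,new = P_cr,old × (K_old/K_new)² = 2.31 × (0.7/1)²
= 2.31 × 0.4900 = 1.13 kN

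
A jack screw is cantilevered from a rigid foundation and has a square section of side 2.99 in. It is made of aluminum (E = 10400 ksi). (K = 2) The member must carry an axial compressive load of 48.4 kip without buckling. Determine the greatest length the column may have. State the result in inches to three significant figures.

I = a⁴/12 = 2.99⁴/12 = 6.660 in⁴
At the buckling limit P_cr = P = 4.840×10^4 lb
From P_cr = π²EI/(K·L)²:  L = (1/K)·√(π²EI/P_cr) = (1/2)·√(π²×1.04×10^7×6.660/4.840×10^4)
L = 59.4 in

L_max ≈ 59.4 in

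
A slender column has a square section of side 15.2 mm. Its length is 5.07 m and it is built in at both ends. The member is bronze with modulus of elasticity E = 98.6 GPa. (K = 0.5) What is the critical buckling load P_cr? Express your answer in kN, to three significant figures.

P_cr ≈ 0.674 kN

I = a⁴/12 = 15.2⁴/12 = 4.448×10^3 mm⁴
I = 4.448×10^3 mm⁴ = 4.448×10^-9 m⁴
Effective length L_e = K·L = 0.5 × 5.07 = 2.535 m
P_cr = π²EI / L_e² = π² × 98.6×10⁹ × 4.448×10^-9 / 2.535² = 673.6 N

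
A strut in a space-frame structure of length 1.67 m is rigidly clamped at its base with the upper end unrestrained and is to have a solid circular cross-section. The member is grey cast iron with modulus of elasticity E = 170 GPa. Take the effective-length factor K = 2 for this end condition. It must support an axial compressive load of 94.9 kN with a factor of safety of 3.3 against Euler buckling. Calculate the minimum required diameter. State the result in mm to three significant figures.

d ≈ 80.7 mm

Required P_cr = n·P = 3.3 × 94.9 = 313.2 kN
L_e = K·L = 2 × 1.67 = 3.340 m
Required I = P_cr·L_e²/(π²E) = 3.132×10^5 × 3.340² / (π² × 1.70×10^11) = 2.082×10^-6 m⁴
I_req = 2.082×10^6 mm⁴
Solid circle: I = πd⁴/64  ⇒  d = (64I/π)^(1/4) = (64×2.082×10^6/π)^(1/4) = 80.7 mm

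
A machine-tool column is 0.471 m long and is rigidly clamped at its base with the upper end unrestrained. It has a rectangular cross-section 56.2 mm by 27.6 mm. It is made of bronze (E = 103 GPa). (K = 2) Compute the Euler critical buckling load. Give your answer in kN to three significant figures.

P_cr ≈ 113 kN

Buckling occurs about the weak axis: I_min = h·b³/12 with b = 27.6 mm (the shorter side).
I_min = 56.2×27.6³/12 = 9.847×10^4 mm⁴
I = 9.847×10^4 mm⁴ = 9.847×10^-8 m⁴
Effective length L_e = K·L = 2 × 0.471 = 0.9420 m
P_cr = π²EI / L_e² = π² × 103×10⁹ × 9.847×10^-8 / 0.9420² = 1.128×10^5 N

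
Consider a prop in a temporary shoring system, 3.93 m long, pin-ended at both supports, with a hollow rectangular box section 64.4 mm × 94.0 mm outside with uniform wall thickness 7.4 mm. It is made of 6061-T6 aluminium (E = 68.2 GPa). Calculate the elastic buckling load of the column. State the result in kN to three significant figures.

Inner dimensions: h_i = 94.0 − 2×7.4 = 79.20 mm, b_i = 64.4 − 2×7.4 = 49.60 mm
Weak-axis I_min = (h_o·b_o³ − h_i·b_i³)/12 with b_o = 64.4, b_i = 49.60 mm (shorter outer/inner sides).
I_min = (94.0×64.4³ − 79.20×49.60³)/12 = 1.287×10^6 mm⁴
I = 1.287×10^6 mm⁴ = 1.287×10^-6 m⁴
Effective length L_e = K·L = 1 × 3.93 = 3.930 m
P_cr = π²EI / L_e² = π² × 68.2×10⁹ × 1.287×10^-6 / 3.930² = 5.608×10^4 N

P_cr ≈ 56.1 kN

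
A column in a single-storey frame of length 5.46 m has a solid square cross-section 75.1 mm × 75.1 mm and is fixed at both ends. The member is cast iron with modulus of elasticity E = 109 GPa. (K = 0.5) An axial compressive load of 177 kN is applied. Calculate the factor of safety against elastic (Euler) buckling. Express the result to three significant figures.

I = a⁴/12 = 75.1⁴/12 = 2.651×10^6 mm⁴
I = 2.651×10^6 mm⁴ = 2.651×10^-6 m⁴
Effective length L_e = K·L = 0.5 × 5.46 = 2.730 m
P_cr = π²EI / L_e² = π² × 109×10⁹ × 2.651×10^-6 / 2.730² = 3.826×10^5 N
Factor of safety n = P_cr / P = 382.63 / 177 = 2.16

n ≈ 2.16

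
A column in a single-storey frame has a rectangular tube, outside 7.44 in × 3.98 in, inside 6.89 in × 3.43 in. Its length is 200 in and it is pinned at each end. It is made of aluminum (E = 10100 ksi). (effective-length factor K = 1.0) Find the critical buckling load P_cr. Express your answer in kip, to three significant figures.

Weak-axis I_min = (h_o·b_o³ − h_i·b_i³)/12 with b_o = 3.98, b_i = 3.430 in (shorter outer/inner sides).
I_min = (7.44×3.98³ − 6.890×3.430³)/12 = 15.92 in⁴
Effective length L_e = K·L = 1 × 200 = 200.0 in
P_cr = π²EI / L_e² = π² × 10100×10³ × 15.92 / 200.0² = 3.967×10^4 lb

P_cr ≈ 39.7 kip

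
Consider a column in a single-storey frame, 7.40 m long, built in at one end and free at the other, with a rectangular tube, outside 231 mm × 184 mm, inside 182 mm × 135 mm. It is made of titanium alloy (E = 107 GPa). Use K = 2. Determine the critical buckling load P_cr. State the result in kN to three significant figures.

P_cr ≈ 398 kN

Weak-axis I_min = (h_o·b_o³ − h_i·b_i³)/12 with b_o = 184, b_i = 135.0 mm (shorter outer/inner sides).
I_min = (231×184³ − 182.0×135.0³)/12 = 8.260×10^7 mm⁴
I = 8.260×10^7 mm⁴ = 8.260×10^-5 m⁴
Effective length L_e = K·L = 2 × 7.40 = 14.80 m
P_cr = π²EI / L_e² = π² × 107×10⁹ × 8.260×10^-5 / 14.80² = 3.982×10^5 N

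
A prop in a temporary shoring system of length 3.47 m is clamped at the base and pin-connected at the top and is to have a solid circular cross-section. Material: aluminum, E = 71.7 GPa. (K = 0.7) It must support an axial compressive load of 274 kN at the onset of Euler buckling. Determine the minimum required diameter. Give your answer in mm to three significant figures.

L_e = K·L = 0.7 × 3.47 = 2.429 m
Required I = P_cr·L_e²/(π²E) = 2.740×10^5 × 2.429² / (π² × 7.17×10^10) = 2.284×10^-6 m⁴
I_req = 2.284×10^6 mm⁴
Solid circle: I = πd⁴/64  ⇒  d = (64I/π)^(1/4) = (64×2.284×10^6/π)^(1/4) = 82.6 mm

d ≈ 82.6 mm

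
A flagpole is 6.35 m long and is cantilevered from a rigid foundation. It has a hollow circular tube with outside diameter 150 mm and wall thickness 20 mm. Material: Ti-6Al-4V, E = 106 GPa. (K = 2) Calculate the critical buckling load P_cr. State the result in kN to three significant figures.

Inner diameter d_i = 150 − 2×20 = 110.0 mm
I = π(d_o⁴ − d_i⁴)/64 = π(150⁴ − 110.0⁴)/64 = 1.766×10^7 mm⁴
I = 1.766×10^7 mm⁴ = 1.766×10^-5 m⁴
Effective length L_e = K·L = 2 × 6.35 = 12.70 m
P_cr = π²EI / L_e² = π² × 106×10⁹ × 1.766×10^-5 / 12.70² = 1.146×10^5 N

P_cr ≈ 115 kN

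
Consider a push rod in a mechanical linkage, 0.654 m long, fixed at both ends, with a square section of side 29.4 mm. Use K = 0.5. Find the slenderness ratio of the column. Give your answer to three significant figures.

λ ≈ 38.5

For a square r = a/√12 = 29.4/√12 = 8.487 mm
L_e = K·L = 0.5 × 0.654 m = 0.3270 m = 327.00 mm
λ = L_e / r_min = 327.00 / 8.487 = 38.5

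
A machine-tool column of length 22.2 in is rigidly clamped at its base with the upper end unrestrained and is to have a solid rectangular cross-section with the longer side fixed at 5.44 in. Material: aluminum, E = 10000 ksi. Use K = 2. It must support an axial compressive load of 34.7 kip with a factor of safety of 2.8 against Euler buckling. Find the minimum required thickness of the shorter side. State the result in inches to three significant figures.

Required P_cr = n·P = 2.8 × 34.7 = 97.16 kip
L_e = K·L = 2 × 22.2 = 44.40 in
Required I = P_cr·L_e²/(π²E) = 9.716×10^4 × 44.40² / (π² × 1.00×10^7) = 1.941 in⁴
Rectangle, weak axis: I_min = h·b³/12 with h = 5.44 in fixed  ⇒  b = (12I/h)^(1/3) = 1.62 in

b ≈ 1.62 in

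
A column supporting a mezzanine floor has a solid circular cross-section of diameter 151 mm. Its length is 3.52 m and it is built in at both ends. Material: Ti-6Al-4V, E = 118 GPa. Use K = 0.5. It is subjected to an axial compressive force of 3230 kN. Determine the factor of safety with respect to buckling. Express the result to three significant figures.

n ≈ 2.97

I = πd⁴/64 = π×151⁴/64 = 2.552×10^7 mm⁴
I = 2.552×10^7 mm⁴ = 2.552×10^-5 m⁴
Effective length L_e = K·L = 0.5 × 3.52 = 1.760 m
P_cr = π²EI / L_e² = π² × 118×10⁹ × 2.552×10^-5 / 1.760² = 9.595×10^6 N
Factor of safety n = P_cr / P = 9594.8 / 3230 = 2.97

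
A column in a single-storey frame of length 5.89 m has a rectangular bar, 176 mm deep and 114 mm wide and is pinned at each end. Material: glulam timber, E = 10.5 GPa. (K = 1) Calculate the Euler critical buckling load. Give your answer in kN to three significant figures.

P_cr ≈ 64.9 kN

Buckling occurs about the weak axis: I_min = h·b³/12 with b = 114 mm (the shorter side).
I_min = 176×114³/12 = 2.173×10^7 mm⁴
I = 2.173×10^7 mm⁴ = 2.173×10^-5 m⁴
Effective length L_e = K·L = 1 × 5.89 = 5.890 m
P_cr = π²EI / L_e² = π² × 10.5×10⁹ × 2.173×10^-5 / 5.890² = 6.491×10^4 N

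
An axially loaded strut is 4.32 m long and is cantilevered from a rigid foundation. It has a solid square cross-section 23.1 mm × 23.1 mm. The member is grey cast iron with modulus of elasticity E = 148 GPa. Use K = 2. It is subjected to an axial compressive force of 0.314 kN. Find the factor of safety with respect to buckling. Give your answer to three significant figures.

n ≈ 1.48

I = a⁴/12 = 23.1⁴/12 = 2.373×10^4 mm⁴
I = 2.373×10^4 mm⁴ = 2.373×10^-8 m⁴
Effective length L_e = K·L = 2 × 4.32 = 8.640 m
P_cr = π²EI / L_e² = π² × 148×10⁹ × 2.373×10^-8 / 8.640² = 464.3 N
Factor of safety n = P_cr / P = 0.46430 / 0.314 = 1.48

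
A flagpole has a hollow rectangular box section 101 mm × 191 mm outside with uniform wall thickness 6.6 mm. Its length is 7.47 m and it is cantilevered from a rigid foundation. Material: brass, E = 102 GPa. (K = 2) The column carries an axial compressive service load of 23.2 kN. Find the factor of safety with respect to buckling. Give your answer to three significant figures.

Inner dimensions: h_i = 191 − 2×6.6 = 177.8 mm, b_i = 101 − 2×6.6 = 87.80 mm
Weak-axis I_min = (h_o·b_o³ − h_i·b_i³)/12 with b_o = 101, b_i = 87.80 mm (shorter outer/inner sides).
I_min = (191×101³ − 177.8×87.80³)/12 = 6.371×10^6 mm⁴
I = 6.371×10^6 mm⁴ = 6.371×10^-6 m⁴
Effective length L_e = K·L = 2 × 7.47 = 14.94 m
P_cr = π²EI / L_e² = π² × 102×10⁹ × 6.371×10^-6 / 14.94² = 2.873×10^4 N
Factor of safety n = P_cr / P = 28.732 / 23.2 = 1.24

n ≈ 1.24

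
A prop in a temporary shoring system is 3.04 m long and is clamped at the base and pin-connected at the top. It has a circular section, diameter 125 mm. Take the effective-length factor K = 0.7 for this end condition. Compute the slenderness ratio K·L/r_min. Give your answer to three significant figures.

λ ≈ 68.1

For a solid circle r = d/4 = 125/4 = 31.25 mm
L_e = K·L = 0.7 × 3.04 m = 2.128 m = 2128.0 mm
λ = L_e / r_min = 2128.0 / 31.25 = 68.1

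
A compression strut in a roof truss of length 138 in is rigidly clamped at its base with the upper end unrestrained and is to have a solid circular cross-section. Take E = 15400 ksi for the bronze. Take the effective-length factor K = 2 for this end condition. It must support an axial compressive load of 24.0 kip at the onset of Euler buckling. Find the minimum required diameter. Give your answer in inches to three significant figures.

d ≈ 3.96 in

L_e = K·L = 2 × 138 = 276.0 in
Required I = P_cr·L_e²/(π²E) = 2.400×10^4 × 276.0² / (π² × 1.54×10^7) = 12.03 in⁴
Solid circle: I = πd⁴/64  ⇒  d = (64I/π)^(1/4) = (64×12.03/π)^(1/4) = 3.96 in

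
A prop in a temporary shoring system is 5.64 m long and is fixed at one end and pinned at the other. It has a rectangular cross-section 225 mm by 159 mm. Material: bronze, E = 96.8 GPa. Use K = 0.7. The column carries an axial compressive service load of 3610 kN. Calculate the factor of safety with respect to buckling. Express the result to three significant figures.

Buckling occurs about the weak axis: I_min = h·b³/12 with b = 159 mm (the shorter side).
I_min = 225×159³/12 = 7.537×10^7 mm⁴
I = 7.537×10^7 mm⁴ = 7.537×10^-5 m⁴
Effective length L_e = K·L = 0.7 × 5.64 = 3.948 m
P_cr = π²EI / L_e² = π² × 96.8×10⁹ × 7.537×10^-5 / 3.948² = 4.620×10^6 N
Factor of safety n = P_cr / P = 4619.7 / 3610 = 1.28

n ≈ 1.28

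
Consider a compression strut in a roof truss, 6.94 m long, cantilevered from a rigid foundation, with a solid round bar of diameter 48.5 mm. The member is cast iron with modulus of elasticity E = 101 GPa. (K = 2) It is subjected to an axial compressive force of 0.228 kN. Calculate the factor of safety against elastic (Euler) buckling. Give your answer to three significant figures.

n ≈ 6.16

I = πd⁴/64 = π×48.5⁴/64 = 2.716×10^5 mm⁴
I = 2.716×10^5 mm⁴ = 2.716×10^-7 m⁴
Effective length L_e = K·L = 2 × 6.94 = 13.88 m
P_cr = π²EI / L_e² = π² × 101×10⁹ × 2.716×10^-7 / 13.88² = 1.405×10^3 N
Factor of safety n = P_cr / P = 1.4053 / 0.228 = 6.16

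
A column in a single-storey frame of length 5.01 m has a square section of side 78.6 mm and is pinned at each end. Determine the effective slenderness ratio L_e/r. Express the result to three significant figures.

λ ≈ 221

I = a⁴/12 = 78.6⁴/12 = 3.181×10^6 mm⁴
A = 6.178×10^3 mm²;  r_min = √(I/A) = √(3.181×10^6/6.178×10^3) = 22.69 mm
L_e = K·L = 1 × 5.01 m = 5.010 m = 5010.0 mm
λ = L_e / r_min = 5010.0 / 22.69 = 221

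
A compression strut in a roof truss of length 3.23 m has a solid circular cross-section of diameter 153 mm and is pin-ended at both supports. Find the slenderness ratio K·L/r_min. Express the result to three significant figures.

λ ≈ 84.4

For a solid circle r = d/4 = 153/4 = 38.25 mm
L_e = K·L = 1 × 3.23 m = 3.230 m = 3230.0 mm
λ = L_e / r_min = 3230.0 / 38.25 = 84.4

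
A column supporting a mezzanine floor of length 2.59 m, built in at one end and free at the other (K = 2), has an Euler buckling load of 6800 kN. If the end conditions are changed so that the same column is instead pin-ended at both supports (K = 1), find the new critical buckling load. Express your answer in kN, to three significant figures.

P_cr ≈ 27200 kN

P_cr ∝ 1/K², so P_cr,new = P_cr,old × (K_old/K_new)² = 6800 × (2/1)²
= 6800 × 4.000 = 27200 kN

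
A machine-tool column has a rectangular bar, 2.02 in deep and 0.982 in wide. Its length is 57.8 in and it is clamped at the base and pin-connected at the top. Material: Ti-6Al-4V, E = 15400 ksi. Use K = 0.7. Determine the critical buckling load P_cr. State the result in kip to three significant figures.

P_cr ≈ 14.8 kip

Buckling occurs about the weak axis: I_min = h·b³/12 with b = 0.982 in (the shorter side).
I_min = 2.02×0.982³/12 = 0.1594 in⁴
Effective length L_e = K·L = 0.7 × 57.8 = 40.46 in
P_cr = π²EI / L_e² = π² × 15400×10³ × 0.1594 / 40.46² = 1.480×10^4 lb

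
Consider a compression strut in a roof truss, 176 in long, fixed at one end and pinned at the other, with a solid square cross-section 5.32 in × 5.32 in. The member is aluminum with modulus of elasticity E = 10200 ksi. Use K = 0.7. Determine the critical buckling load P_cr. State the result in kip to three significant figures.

P_cr ≈ 443 kip

I = a⁴/12 = 5.32⁴/12 = 66.75 in⁴
Effective length L_e = K·L = 0.7 × 176 = 123.2 in
P_cr = π²EI / L_e² = π² × 10200×10³ × 66.75 / 123.2² = 4.427×10^5 lb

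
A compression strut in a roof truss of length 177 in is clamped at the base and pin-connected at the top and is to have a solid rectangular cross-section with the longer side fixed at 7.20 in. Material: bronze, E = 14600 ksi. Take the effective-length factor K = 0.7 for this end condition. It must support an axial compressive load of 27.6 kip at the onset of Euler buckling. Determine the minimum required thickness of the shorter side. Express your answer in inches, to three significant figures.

b ≈ 1.70 in

L_e = K·L = 0.7 × 177 = 123.9 in
Required I = P_cr·L_e²/(π²E) = 2.760×10^4 × 123.9² / (π² × 1.46×10^7) = 2.940 in⁴
Rectangle, weak axis: I_min = h·b³/12 with h = 7.20 in fixed  ⇒  b = (12I/h)^(1/3) = 1.70 in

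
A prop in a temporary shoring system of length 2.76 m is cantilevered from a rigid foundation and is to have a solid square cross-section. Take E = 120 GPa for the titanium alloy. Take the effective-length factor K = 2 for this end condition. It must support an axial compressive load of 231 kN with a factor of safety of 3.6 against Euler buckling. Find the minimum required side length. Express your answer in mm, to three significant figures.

a ≈ 127 mm

Required P_cr = n·P = 3.6 × 231 = 831.6 kN
L_e = K·L = 2 × 2.76 = 5.520 m
Required I = P_cr·L_e²/(π²E) = 8.316×10^5 × 5.520² / (π² × 1.20×10^11) = 2.139×10^-5 m⁴
I_req = 2.139×10^7 mm⁴
Solid square: I = a⁴/12  ⇒  a = (12I)^(1/4) = (12×2.139×10^7)^(1/4) = 127 mm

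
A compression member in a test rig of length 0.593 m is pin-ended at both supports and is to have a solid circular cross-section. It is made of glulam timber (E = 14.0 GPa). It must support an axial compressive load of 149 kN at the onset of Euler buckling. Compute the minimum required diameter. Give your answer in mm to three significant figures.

L_e = K·L = 1 × 0.593 = 0.5930 m
Required I = P_cr·L_e²/(π²E) = 1.490×10^5 × 0.5930² / (π² × 1.40×10^10) = 3.792×10^-7 m⁴
I_req = 3.792×10^5 mm⁴
Solid circle: I = πd⁴/64  ⇒  d = (64I/π)^(1/4) = (64×3.792×10^5/π)^(1/4) = 52.7 mm

d ≈ 52.7 mm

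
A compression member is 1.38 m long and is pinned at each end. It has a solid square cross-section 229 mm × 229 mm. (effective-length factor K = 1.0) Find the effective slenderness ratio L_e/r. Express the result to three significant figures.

I = a⁴/12 = 229⁴/12 = 2.292×10^8 mm⁴
A = 5.244×10^4 mm²;  r_min = √(I/A) = √(2.292×10^8/5.244×10^4) = 66.11 mm
L_e = K·L = 1 × 1.38 m = 1.380 m = 1380.0 mm
λ = L_e / r_min = 1380.0 / 66.11 = 20.9

λ ≈ 20.9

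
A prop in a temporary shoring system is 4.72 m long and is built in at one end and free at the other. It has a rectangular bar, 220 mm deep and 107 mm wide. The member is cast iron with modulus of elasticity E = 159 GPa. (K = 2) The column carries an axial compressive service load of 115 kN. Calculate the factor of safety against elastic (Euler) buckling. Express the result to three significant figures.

n ≈ 3.44

Buckling occurs about the weak axis: I_min = h·b³/12 with b = 107 mm (the shorter side).
I_min = 220×107³/12 = 2.246×10^7 mm⁴
I = 2.246×10^7 mm⁴ = 2.246×10^-5 m⁴
Effective length L_e = K·L = 2 × 4.72 = 9.440 m
P_cr = π²EI / L_e² = π² × 159×10⁹ × 2.246×10^-5 / 9.440² = 3.955×10^5 N
Factor of safety n = P_cr / P = 395.50 / 115 = 3.44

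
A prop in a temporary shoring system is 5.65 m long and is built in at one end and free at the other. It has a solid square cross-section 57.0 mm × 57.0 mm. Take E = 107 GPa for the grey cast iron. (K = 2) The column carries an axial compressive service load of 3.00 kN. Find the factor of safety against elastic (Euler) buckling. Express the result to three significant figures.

I = a⁴/12 = 57.0⁴/12 = 8.797×10^5 mm⁴
I = 8.797×10^5 mm⁴ = 8.797×10^-7 m⁴
Effective length L_e = K·L = 2 × 5.65 = 11.30 m
P_cr = π²EI / L_e² = π² × 107×10⁹ × 8.797×10^-7 / 11.30² = 7.275×10^3 N
Factor of safety n = P_cr / P = 7.2752 / 3.00 = 2.43

n ≈ 2.43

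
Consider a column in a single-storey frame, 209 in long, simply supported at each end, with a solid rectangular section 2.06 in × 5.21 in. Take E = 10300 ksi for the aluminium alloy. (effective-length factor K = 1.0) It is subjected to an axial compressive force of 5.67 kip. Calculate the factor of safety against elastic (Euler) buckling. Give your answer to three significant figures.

n ≈ 1.56

Buckling occurs about the weak axis: I_min = h·b³/12 with b = 2.06 in (the shorter side).
I_min = 5.21×2.06³/12 = 3.795 in⁴
Effective length L_e = K·L = 1 × 209 = 209.0 in
P_cr = π²EI / L_e² = π² × 10300×10³ × 3.795 / 209.0² = 8.833×10^3 lb
Factor of safety n = P_cr / P = 8.8329 / 5.67 = 1.56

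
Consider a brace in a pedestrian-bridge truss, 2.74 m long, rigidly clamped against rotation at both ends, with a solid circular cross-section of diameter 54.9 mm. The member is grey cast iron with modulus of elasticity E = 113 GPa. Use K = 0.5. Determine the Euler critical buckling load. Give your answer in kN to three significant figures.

P_cr ≈ 265 kN

I = πd⁴/64 = π×54.9⁴/64 = 4.459×10^5 mm⁴
I = 4.459×10^5 mm⁴ = 4.459×10^-7 m⁴
Effective length L_e = K·L = 0.5 × 2.74 = 1.370 m
P_cr = π²EI / L_e² = π² × 113×10⁹ × 4.459×10^-7 / 1.370² = 2.650×10^5 N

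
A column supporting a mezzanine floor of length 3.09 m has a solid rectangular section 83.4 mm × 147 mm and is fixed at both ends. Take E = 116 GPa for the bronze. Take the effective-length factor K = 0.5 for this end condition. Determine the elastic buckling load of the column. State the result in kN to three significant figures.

P_cr ≈ 3410 kN

Buckling occurs about the weak axis: I_min = h·b³/12 with b = 83.4 mm (the shorter side).
I_min = 147×83.4³/12 = 7.106×10^6 mm⁴
I = 7.106×10^6 mm⁴ = 7.106×10^-6 m⁴
Effective length L_e = K·L = 0.5 × 3.09 = 1.545 m
P_cr = π²EI / L_e² = π² × 116×10⁹ × 7.106×10^-6 / 1.545² = 3.408×10^6 N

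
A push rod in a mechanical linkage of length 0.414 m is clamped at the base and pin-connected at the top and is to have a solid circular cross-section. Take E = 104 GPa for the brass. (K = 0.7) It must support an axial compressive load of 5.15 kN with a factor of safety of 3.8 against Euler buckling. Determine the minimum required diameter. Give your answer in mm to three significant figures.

d ≈ 13.4 mm

Required P_cr = n·P = 3.8 × 5.15 = 19.57 kN
L_e = K·L = 0.7 × 0.414 = 0.2898 m
Required I = P_cr·L_e²/(π²E) = 1.957×10^4 × 0.2898² / (π² × 1.04×10^11) = 1.601×10^-9 m⁴
I_req = 1.601×10^3 mm⁴
Solid circle: I = πd⁴/64  ⇒  d = (64I/π)^(1/4) = (64×1.601×10^3/π)^(1/4) = 13.4 mm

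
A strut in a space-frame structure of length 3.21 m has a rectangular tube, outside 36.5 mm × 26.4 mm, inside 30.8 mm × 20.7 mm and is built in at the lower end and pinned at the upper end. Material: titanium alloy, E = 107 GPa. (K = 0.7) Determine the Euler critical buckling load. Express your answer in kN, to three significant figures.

Weak-axis I_min = (h_o·b_o³ − h_i·b_i³)/12 with b_o = 26.4, b_i = 20.70 mm (shorter outer/inner sides).
I_min = (36.5×26.4³ − 30.80×20.70³)/12 = 3.320×10^4 mm⁴
I = 3.320×10^4 mm⁴ = 3.320×10^-8 m⁴
Effective length L_e = K·L = 0.7 × 3.21 = 2.247 m
P_cr = π²EI / L_e² = π² × 107×10⁹ × 3.320×10^-8 / 2.247² = 6.944×10^3 N

P_cr ≈ 6.94 kN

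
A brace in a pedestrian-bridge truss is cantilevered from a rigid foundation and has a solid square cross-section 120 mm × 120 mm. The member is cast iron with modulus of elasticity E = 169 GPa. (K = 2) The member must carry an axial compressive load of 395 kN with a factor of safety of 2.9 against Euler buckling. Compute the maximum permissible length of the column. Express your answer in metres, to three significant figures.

I = a⁴/12 = 120⁴/12 = 1.728×10^7 mm⁴
I = 1.728×10^-5 m⁴
Required critical load P_cr = n·P = 2.9 × 395 = 1146 kN = 1.145×10^6 N
From P_cr = π²EI/(K·L)²:  L = (1/K)·√(π²EI/P_cr) = (1/2)·√(π²×1.69×10^11×1.728×10^-5/1.145×10^6)
L = 2.51 m

L_max ≈ 2.51 m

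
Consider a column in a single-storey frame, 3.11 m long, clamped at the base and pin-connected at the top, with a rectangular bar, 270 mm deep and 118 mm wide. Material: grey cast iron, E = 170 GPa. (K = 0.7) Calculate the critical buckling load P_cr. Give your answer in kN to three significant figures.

P_cr ≈ 13100 kN

Buckling occurs about the weak axis: I_min = h·b³/12 with b = 118 mm (the shorter side).
I_min = 270×118³/12 = 3.697×10^7 mm⁴
I = 3.697×10^7 mm⁴ = 3.697×10^-5 m⁴
Effective length L_e = K·L = 0.7 × 3.11 = 2.177 m
P_cr = π²EI / L_e² = π² × 170×10⁹ × 3.697×10^-5 / 2.177² = 1.309×10^7 N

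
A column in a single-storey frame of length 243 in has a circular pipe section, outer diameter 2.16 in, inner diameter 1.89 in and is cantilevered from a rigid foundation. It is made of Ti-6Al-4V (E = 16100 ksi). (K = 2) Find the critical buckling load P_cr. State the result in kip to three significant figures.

P_cr ≈ 0.297 kip

d_o = 2.16 in, d_i = 1.89 in
I = π(d_o⁴ − d_i⁴)/64 = π(2.16⁴ − 1.890⁴)/64 = 0.4422 in⁴
Effective length L_e = K·L = 2 × 243 = 486.0 in
P_cr = π²EI / L_e² = π² × 16100×10³ × 0.4422 / 486.0² = 297.5 lb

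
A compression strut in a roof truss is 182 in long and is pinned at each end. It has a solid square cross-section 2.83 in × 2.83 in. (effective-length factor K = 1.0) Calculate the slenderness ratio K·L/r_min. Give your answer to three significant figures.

For a square r = a/√12 = 2.83/√12 = 0.8170 in
L_e = K·L = 1 × 182 = 182.0 in
λ = L_e / r_min = 182.00 / 0.8170 = 223

λ ≈ 223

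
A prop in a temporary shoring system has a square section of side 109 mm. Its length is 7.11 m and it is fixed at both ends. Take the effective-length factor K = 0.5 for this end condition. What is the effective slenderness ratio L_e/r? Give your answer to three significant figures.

λ ≈ 113

For a square r = a/√12 = 109/√12 = 31.47 mm
L_e = K·L = 0.5 × 7.11 m = 3.555 m = 3555.0 mm
λ = L_e / r_min = 3555.0 / 31.47 = 113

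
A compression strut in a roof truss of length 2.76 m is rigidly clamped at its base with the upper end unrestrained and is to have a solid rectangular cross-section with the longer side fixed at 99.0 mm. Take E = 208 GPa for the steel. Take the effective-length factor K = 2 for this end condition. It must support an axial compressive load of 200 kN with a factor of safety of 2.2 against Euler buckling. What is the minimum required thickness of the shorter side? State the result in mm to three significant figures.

b ≈ 92.5 mm

Required P_cr = n·P = 2.2 × 200 = 440.0 kN
L_e = K·L = 2 × 2.76 = 5.520 m
Required I = P_cr·L_e²/(π²E) = 4.400×10^5 × 5.520² / (π² × 2.08×10^11) = 6.531×10^-6 m⁴
I_req = 6.531×10^6 mm⁴
Rectangle, weak axis: I_min = h·b³/12 with h = 99.0 mm fixed  ⇒  b = (12I/h)^(1/3) = 92.5 mm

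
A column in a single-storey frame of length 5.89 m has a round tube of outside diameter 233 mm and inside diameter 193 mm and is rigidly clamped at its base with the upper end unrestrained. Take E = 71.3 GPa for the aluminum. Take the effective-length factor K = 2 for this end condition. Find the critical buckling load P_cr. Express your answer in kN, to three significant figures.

P_cr ≈ 388 kN

d_o = 233 mm, d_i = 193 mm
I = π(d_o⁴ − d_i⁴)/64 = π(233⁴ − 193.0⁴)/64 = 7.657×10^7 mm⁴
I = 7.657×10^7 mm⁴ = 7.657×10^-5 m⁴
Effective length L_e = K·L = 2 × 5.89 = 11.78 m
P_cr = π²EI / L_e² = π² × 71.3×10⁹ × 7.657×10^-5 / 11.78² = 3.883×10^5 N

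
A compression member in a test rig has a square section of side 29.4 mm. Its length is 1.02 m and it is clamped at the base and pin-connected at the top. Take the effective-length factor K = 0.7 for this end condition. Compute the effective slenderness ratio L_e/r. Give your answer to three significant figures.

For a square r = a/√12 = 29.4/√12 = 8.487 mm
L_e = K·L = 0.7 × 1.02 m = 0.7140 m = 714.00 mm
λ = L_e / r_min = 714.00 / 8.487 = 84.1

λ ≈ 84.1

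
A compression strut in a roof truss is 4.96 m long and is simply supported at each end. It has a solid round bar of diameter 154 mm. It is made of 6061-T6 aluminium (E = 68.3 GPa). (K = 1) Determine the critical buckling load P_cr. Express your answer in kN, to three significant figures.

I = πd⁴/64 = π×154⁴/64 = 2.761×10^7 mm⁴
I = 2.761×10^7 mm⁴ = 2.761×10^-5 m⁴
Effective length L_e = K·L = 1 × 4.96 = 4.960 m
P_cr = π²EI / L_e² = π² × 68.3×10⁹ × 2.761×10^-5 / 4.960² = 7.565×10^5 N

P_cr ≈ 757 kN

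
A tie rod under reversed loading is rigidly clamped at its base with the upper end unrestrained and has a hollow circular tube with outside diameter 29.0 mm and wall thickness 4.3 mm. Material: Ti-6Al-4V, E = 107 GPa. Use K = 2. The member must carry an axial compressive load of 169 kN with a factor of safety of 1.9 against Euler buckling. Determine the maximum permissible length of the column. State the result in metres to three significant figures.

Inner diameter d_i = 29.0 − 2×4.3 = 20.40 mm
I = π(d_o⁴ − d_i⁴)/64 = π(29.0⁴ − 20.40⁴)/64 = 2.622×10^4 mm⁴
I = 2.622×10^-8 m⁴
Required critical load P_cr = n·P = 1.9 × 169 = 321.1 kN = 3.211×10^5 N
From P_cr = π²EI/(K·L)²:  L = (1/K)·√(π²EI/P_cr) = (1/2)·√(π²×1.07×10^11×2.622×10^-8/3.211×10^5)
L = 0.147 m

L_max ≈ 0.147 m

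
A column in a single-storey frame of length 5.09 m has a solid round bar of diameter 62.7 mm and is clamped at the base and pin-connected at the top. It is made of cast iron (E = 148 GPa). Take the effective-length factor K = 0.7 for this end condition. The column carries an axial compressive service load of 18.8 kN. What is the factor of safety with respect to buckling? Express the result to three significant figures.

I = πd⁴/64 = π×62.7⁴/64 = 7.586×10^5 mm⁴
I = 7.586×10^5 mm⁴ = 7.586×10^-7 m⁴
Effective length L_e = K·L = 0.7 × 5.09 = 3.563 m
P_cr = π²EI / L_e² = π² × 148×10⁹ × 7.586×10^-7 / 3.563² = 8.729×10^4 N
Factor of safety n = P_cr / P = 87.291 / 18.8 = 4.64

n ≈ 4.64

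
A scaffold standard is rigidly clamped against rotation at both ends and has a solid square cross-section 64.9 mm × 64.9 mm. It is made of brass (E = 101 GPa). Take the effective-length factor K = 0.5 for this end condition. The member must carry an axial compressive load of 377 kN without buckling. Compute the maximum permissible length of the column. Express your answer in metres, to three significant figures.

I = a⁴/12 = 64.9⁴/12 = 1.478×10^6 mm⁴
I = 1.478×10^-6 m⁴
At the buckling limit P_cr = P = 3.770×10^5 N
From P_cr = π²EI/(K·L)²:  L = (1/K)·√(π²EI/P_cr) = (1/0.5)·√(π²×1.01×10^11×1.478×10^-6/3.770×10^5)
L = 3.95 m

L_max ≈ 3.95 m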